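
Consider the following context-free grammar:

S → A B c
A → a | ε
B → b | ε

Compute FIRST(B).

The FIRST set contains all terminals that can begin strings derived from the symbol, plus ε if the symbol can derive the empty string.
B → b contributes b; B → ε makes B nullable, contributing ε. FIRST(B) = {b, ε}.

Final answer: {b, ε}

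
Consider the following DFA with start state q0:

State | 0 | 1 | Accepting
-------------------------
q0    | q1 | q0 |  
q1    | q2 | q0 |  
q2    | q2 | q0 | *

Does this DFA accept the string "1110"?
Start in q0.
Read '1': q0 → q0
Read '1': q0 → q0
Read '1': q0 → q0
Read '0': q0 → q1
Final state q1 is not accepting, so the string is rejected.

Final answer: No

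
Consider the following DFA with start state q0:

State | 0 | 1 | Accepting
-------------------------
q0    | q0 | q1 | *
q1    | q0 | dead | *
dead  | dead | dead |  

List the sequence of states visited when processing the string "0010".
q0 → q0 → q0 → q1 → q0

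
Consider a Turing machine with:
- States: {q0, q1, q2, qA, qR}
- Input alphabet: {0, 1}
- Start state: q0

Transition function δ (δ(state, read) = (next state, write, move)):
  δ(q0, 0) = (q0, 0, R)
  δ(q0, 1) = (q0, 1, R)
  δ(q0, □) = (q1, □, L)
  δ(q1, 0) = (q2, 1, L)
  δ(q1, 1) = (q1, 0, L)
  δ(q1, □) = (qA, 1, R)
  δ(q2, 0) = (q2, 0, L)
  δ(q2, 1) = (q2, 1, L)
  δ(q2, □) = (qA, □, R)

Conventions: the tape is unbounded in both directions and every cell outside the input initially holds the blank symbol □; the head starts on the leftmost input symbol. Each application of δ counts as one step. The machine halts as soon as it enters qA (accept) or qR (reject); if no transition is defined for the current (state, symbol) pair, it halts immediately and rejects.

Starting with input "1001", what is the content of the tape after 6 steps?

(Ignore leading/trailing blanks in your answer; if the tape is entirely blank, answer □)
Step 0: [q0]1001 (head at position 0)
Step 1: δ(q0, 1) = (q0, 1, R)  ⊢  1[q0]001 (head at position 1)
Step 2: δ(q0, 0) = (q0, 0, R)  ⊢  10[q0]01 (head at position 2)
Step 3: δ(q0, 0) = (q0, 0, R)  ⊢  100[q0]1 (head at position 3)
Step 4: δ(q0, 1) = (q0, 1, R)  ⊢  1001[q0]□ (head at position 4)
Step 5: δ(q0, □) = (q1, □, L)  ⊢  100[q1]1□ (head at position 3)
Step 6: δ(q1, 1) = (q1, 0, L)  ⊢  10[q1]00□ (head at position 2)
Tape after 6 steps (ignoring surrounding blanks): 1000

Final answer: Tape: 1000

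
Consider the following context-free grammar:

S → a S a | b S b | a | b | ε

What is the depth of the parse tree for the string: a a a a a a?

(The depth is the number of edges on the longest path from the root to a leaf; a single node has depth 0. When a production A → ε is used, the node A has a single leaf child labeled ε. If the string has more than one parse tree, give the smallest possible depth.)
The string has even length 6, so its (unique) parse tree peels off matching outer symbols: S → a S a, S → a S a, S → a S a, and finally S → ε for the empty middle.
The S nodes are at depths 0..3; the ε leaf under the innermost S is at depth 4 (terminal leaves are at depths 1..3).
Depth = 4.

Final answer: 4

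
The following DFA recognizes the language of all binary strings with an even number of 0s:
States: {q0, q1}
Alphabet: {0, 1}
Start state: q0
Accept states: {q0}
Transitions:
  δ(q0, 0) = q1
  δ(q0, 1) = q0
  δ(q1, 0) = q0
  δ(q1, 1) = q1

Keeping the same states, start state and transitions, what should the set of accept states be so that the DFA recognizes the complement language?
The DFA is complete (every state has a transition on every symbol), so the complement
is recognized by the same DFA with accepting and non-accepting states swapped.
Original accept states: {q0}
Complement accept states = All states - Original accept states
= {q0, q1} - {q0}
= {q1}
Complement language: strings with an ODD number of 0s

Final answer: {q1}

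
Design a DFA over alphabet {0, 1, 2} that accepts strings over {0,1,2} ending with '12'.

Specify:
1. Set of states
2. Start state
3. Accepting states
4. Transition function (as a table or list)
One valid DFA (any DFA recognizing the same language is acceptable):
States: {q0, q1, q2}
Start: q0
Accepting: {q2}
Transitions (accepting states marked with *):
State | 0 | 1 | 2 | Accepting
-----------------------------
q0    | q0 | q1 | q0 |  
q1    | q0 | q1 | q2 |  
q2    | q0 | q1 | q0 | *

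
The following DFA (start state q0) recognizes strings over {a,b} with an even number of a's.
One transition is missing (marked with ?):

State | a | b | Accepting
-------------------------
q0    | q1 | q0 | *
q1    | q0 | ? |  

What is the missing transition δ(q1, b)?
q1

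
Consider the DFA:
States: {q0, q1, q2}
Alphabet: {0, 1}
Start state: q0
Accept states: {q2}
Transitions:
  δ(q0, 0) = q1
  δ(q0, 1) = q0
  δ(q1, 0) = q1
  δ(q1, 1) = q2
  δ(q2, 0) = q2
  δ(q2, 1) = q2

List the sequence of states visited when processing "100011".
Starting at q0
Read '1': q0 -> q0
Read '0': q0 -> q1
Read '0': q1 -> q1
Read '0': q1 -> q1
Read '1': q1 -> q2
Read '1': q2 -> q2

Final answer: q0 -> q0 -> q1 -> q1 -> q1 -> q2 -> q2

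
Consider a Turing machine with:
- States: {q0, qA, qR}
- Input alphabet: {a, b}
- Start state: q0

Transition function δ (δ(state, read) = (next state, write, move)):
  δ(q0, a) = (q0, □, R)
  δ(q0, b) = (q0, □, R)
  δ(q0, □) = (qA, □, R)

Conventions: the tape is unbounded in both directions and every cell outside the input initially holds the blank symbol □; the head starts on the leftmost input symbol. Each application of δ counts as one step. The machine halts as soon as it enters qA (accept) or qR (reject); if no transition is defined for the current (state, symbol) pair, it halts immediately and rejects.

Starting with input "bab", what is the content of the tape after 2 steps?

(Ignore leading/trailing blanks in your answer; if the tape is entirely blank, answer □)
Step 0: [q0]bab (head at position 0)
Step 1: δ(q0, b) = (q0, □, R)  ⊢  □[q0]ab (head at position 1)
Step 2: δ(q0, a) = (q0, □, R)  ⊢  □□[q0]b (head at position 2)
Tape after 2 steps (ignoring surrounding blanks): b

Final answer: Tape: b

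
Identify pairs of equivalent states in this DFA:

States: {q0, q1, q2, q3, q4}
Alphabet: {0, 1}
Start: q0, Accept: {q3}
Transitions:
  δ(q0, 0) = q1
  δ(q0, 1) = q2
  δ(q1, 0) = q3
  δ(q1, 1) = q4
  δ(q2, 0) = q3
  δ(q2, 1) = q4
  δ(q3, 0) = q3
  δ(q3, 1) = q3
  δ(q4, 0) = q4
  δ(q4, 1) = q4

Using the table-filling algorithm:
Round 0 – mark pairs where exactly one state is accepting: (q0,q3), (q1,q3), (q2,q3), (q3,q4)
Round 1 – newly marked: (q0,q1) [on 0: q1 vs q3, already marked]; (q0,q2) [on 0: q1 vs q3, already marked]; (q1,q4) [on 0: q3 vs q4, already marked]; (q2,q4) [on 0: q3 vs q4, already marked]
Round 2 – newly marked: (q0,q4) [on 0: q1 vs q4, already marked]
No further pairs can be marked.
(q1, q2) unmarked: δ(q1,0)=q3, δ(q2,0)=q3; δ(q1,1)=q4, δ(q2,1)=q4 → equivalent
Equivalent pairs: (q1, q2)

Final answer: Equivalent pairs: (q1, q2)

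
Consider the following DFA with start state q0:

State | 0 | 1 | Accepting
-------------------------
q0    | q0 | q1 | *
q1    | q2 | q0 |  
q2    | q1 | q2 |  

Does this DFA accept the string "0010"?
Start in q0.
Read '0': q0 → q0
Read '0': q0 → q0
Read '1': q0 → q1
Read '0': q1 → q2
Final state q2 is not accepting, so the string is rejected.

Final answer: No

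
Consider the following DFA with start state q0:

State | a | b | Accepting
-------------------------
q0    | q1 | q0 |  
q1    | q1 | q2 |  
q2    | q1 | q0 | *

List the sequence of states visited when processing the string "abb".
q0 → q1 → q2 → q0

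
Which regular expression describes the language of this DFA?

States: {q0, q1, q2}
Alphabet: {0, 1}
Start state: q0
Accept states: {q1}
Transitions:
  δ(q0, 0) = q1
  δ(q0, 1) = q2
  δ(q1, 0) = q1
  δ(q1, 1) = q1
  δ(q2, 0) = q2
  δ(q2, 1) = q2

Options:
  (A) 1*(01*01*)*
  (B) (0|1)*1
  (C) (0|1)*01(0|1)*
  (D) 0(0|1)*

Testing sample strings against the DFA:
  '0011' -> accepted
  '10' -> rejected
  '111' -> rejected
  '01' -> accepted
Checking each option for a counterexample:
  (A) 1*(01*01*)*: ε is rejected by the DFA but matches the regex → eliminated
  (B) (0|1)*1: '0' is accepted by the DFA but does not match the regex → eliminated
  (C) (0|1)*01(0|1)*: '0' is accepted by the DFA but does not match the regex → eliminated
  (D) 0(0|1)*: agrees with the DFA on all strings of length ≤ 4
Only (D) 0(0|1)* is consistent with the DFA.

Final answer: (D) 0(0|1)*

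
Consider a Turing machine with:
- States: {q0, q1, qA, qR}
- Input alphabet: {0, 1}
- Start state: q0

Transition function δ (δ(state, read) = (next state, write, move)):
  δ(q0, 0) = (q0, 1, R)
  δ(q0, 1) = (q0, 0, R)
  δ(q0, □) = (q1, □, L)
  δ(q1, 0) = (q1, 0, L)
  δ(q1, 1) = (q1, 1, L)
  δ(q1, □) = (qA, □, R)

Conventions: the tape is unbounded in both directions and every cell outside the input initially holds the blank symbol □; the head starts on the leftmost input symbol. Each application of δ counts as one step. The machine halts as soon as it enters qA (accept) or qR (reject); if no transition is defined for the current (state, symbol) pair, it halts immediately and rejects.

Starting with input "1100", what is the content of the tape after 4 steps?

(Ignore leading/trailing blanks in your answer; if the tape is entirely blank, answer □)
Step 0: [q0]1100 (head at position 0)
Step 1: δ(q0, 1) = (q0, 0, R)  ⊢  0[q0]100 (head at position 1)
Step 2: δ(q0, 1) = (q0, 0, R)  ⊢  00[q0]00 (head at position 2)
Step 3: δ(q0, 0) = (q0, 1, R)  ⊢  001[q0]0 (head at position 3)
Step 4: δ(q0, 0) = (q0, 1, R)  ⊢  0011[q0]□ (head at position 4)
Tape after 4 steps (ignoring surrounding blanks): 0011

Final answer: Tape: 0011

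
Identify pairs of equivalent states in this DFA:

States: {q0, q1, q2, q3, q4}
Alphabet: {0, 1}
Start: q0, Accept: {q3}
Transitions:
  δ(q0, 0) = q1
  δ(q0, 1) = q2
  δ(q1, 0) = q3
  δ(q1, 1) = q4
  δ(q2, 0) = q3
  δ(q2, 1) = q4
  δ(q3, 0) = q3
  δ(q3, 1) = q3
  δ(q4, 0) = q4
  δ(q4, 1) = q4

Using the table-filling algorithm:
Round 0 – mark pairs where exactly one state is accepting: (q0,q3), (q1,q3), (q2,q3), (q3,q4)
Round 1 – newly marked: (q0,q1) [on 0: q1 vs q3, already marked]; (q0,q2) [on 0: q1 vs q3, already marked]; (q1,q4) [on 0: q3 vs q4, already marked]; (q2,q4) [on 0: q3 vs q4, already marked]
Round 2 – newly marked: (q0,q4) [on 0: q1 vs q4, already marked]
No further pairs can be marked.
(q1, q2) unmarked: δ(q1,0)=q3, δ(q2,0)=q3; δ(q1,1)=q4, δ(q2,1)=q4 → equivalent
Equivalent pairs: (q1, q2)

Final answer: Equivalent pairs: (q1, q2)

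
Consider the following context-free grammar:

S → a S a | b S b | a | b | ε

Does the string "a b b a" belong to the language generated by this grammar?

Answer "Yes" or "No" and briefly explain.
A derivation exists: S ⇒ a S a ⇒ a b S b a ⇒ a b b a (using S → a S a, S → b S b, then S → ε).

Final answer: Yes - a valid derivation exists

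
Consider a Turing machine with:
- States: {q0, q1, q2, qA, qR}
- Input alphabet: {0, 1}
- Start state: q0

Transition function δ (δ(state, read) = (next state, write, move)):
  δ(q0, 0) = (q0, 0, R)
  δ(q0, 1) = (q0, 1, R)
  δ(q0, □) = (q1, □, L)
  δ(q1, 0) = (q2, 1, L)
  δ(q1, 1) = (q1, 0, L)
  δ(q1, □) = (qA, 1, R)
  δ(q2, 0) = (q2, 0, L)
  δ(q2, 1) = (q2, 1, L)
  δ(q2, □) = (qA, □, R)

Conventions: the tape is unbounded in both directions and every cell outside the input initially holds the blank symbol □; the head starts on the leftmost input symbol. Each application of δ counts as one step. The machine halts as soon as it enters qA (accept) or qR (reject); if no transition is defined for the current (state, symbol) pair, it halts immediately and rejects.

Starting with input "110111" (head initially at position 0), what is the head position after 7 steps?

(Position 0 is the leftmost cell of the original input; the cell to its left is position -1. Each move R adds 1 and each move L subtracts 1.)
Step 0: [q0]110111 (head at position 0)
Step 1: δ(q0, 1) = (q0, 1, R)  ⊢  1[q0]10111 (head at position 1)
Step 2: δ(q0, 1) = (q0, 1, R)  ⊢  11[q0]0111 (head at position 2)
Step 3: δ(q0, 0) = (q0, 0, R)  ⊢  110[q0]111 (head at position 3)
Step 4: δ(q0, 1) = (q0, 1, R)  ⊢  1101[q0]11 (head at position 4)
Step 5: δ(q0, 1) = (q0, 1, R)  ⊢  11011[q0]1 (head at position 5)
Step 6: δ(q0, 1) = (q0, 1, R)  ⊢  110111[q0]□ (head at position 6)
Step 7: δ(q0, □) = (q1, □, L)  ⊢  11011[q1]1□ (head at position 5)
Head position after 7 steps: 5

Final answer: Position 5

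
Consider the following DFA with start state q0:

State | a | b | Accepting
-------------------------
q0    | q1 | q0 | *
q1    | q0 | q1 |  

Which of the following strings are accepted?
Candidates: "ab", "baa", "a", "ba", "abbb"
"ab": q0 → q1 → q1; q1 is not accepting → rejected
"baa": q0 → q0 → q1 → q0; q0 is accepting → accepted
"a": q0 → q1; q1 is not accepting → rejected
"ba": q0 → q0 → q1; q1 is not accepting → rejected
"abbb": q0 → q1 → q1 → q1 → q1; q1 is not accepting → rejected

Final answer: "baa"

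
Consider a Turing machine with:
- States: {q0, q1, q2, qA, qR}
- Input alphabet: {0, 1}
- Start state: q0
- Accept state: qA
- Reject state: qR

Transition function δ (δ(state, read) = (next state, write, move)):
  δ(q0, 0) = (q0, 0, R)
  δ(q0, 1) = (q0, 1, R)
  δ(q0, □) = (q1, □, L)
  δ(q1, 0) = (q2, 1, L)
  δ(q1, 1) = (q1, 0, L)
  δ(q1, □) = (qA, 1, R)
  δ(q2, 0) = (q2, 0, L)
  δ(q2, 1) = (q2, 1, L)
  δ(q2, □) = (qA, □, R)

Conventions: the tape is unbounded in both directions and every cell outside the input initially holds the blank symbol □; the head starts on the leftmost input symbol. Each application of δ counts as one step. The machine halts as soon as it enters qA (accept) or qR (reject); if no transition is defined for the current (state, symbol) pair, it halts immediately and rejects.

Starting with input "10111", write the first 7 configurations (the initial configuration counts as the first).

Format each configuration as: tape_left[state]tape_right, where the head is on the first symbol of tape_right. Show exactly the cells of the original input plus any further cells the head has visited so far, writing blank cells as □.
Step 0: [q0]10111 (head at position 0)
Step 1: δ(q0, 1) = (q0, 1, R)  ⊢  1[q0]0111 (head at position 1)
Step 2: δ(q0, 0) = (q0, 0, R)  ⊢  10[q0]111 (head at position 2)
Step 3: δ(q0, 1) = (q0, 1, R)  ⊢  101[q0]11 (head at position 3)
Step 4: δ(q0, 1) = (q0, 1, R)  ⊢  1011[q0]1 (head at position 4)
Step 5: δ(q0, 1) = (q0, 1, R)  ⊢  10111[q0]□ (head at position 5)
Step 6: δ(q0, □) = (q1, □, L)  ⊢  1011[q1]1□ (head at position 4)

Final answer: [q0]10111 ⊢ 1[q0]0111 ⊢ 10[q0]111 ⊢ 101[q0]11 ⊢ 1011[q0]1 ⊢ 10111[q0]□ ⊢ 1011[q1]1□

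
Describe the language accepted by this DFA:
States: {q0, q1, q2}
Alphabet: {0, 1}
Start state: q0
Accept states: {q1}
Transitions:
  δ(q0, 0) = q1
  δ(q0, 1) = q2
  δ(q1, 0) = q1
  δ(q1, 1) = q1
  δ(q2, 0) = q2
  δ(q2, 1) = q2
Analyzing the DFA structure:
Start state: q0
Accept states: {q1}
Interpreting what each state remembers (checking against the transitions):
  q0: nothing has been read yet
  q1: the first symbol was 0
  q2: the first symbol was 1 (trap state)
  δ(q0, 0): in q0 (nothing has been read yet), after reading 0 we have: the first symbol was 0 → q1
  δ(q0, 1): in q0 (nothing has been read yet), after reading 1 we have: the first symbol was 1 (trap state) → q2
  δ(q1, 0): in q1 (the first symbol was 0), after reading 0 we have: the first symbol was 0 → q1
  δ(q1, 1): in q1 (the first symbol was 0), after reading 1 we have: the first symbol was 0 → q1
  δ(q2, 0): in q2 (the first symbol was 1 (trap state)), after reading 0 we have: the first symbol was 1 (trap state) → q2
  δ(q2, 1): in q2 (the first symbol was 1 (trap state)), after reading 1 we have: the first symbol was 1 (trap state) → q2
A string is accepted iff it ends in {q1}, i.e. the first symbol was 0.
Language: All binary strings starting with 0

Final answer: All binary strings starting with 0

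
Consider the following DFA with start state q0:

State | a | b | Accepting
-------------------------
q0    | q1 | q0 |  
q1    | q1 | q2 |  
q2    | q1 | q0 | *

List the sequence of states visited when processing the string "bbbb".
q0 → q0 → q0 → q0 → q0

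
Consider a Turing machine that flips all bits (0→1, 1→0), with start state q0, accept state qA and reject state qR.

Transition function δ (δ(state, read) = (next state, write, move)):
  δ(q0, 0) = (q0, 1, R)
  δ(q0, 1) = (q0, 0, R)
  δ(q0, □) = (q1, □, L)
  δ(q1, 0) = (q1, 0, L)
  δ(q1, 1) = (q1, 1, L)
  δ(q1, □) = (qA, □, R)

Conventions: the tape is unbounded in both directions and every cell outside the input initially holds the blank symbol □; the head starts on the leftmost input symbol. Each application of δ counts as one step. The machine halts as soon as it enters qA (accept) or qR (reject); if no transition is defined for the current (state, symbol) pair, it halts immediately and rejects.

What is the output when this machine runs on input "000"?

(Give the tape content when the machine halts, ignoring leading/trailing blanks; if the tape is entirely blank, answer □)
Step 0: [q0]000 (head at position 0)
Step 1: δ(q0, 0) = (q0, 1, R)  ⊢  1[q0]00 (head at position 1)
Step 2: δ(q0, 0) = (q0, 1, R)  ⊢  11[q0]0 (head at position 2)
Step 3: δ(q0, 0) = (q0, 1, R)  ⊢  111[q0]□ (head at position 3)
Step 4: δ(q0, □) = (q1, □, L)  ⊢  11[q1]1□ (head at position 2)
Step 5: δ(q1, 1) = (q1, 1, L)  ⊢  1[q1]11□ (head at position 1)
Step 6: δ(q1, 1) = (q1, 1, L)  ⊢  [q1]111□ (head at position 0)
Step 7: δ(q1, 1) = (q1, 1, L)  ⊢  [q1]□111□ (head at position -1)
Step 8: δ(q1, □) = (qA, □, R)  ⊢  □[qA]111□ (head at position 0)
The machine is in qA, so it halts and accepts.
Tape content when halted (ignoring surrounding blanks): 111

Final answer: Output: 111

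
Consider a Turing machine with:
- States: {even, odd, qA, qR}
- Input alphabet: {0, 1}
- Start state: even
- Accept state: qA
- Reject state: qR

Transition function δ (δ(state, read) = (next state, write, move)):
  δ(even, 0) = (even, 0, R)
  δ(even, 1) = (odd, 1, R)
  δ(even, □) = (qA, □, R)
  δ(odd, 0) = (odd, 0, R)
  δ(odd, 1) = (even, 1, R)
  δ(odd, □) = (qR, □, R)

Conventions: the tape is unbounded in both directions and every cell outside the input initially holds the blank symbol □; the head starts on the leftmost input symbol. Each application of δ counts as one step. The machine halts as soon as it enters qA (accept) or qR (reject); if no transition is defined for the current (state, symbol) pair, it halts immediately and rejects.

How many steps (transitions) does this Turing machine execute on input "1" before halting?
Step 0: [even]1 (head at position 0)
Step 1: δ(even, 1) = (odd, 1, R)  ⊢  1[odd]□ (head at position 1)
Step 2: δ(odd, □) = (qR, □, R)  ⊢  1□[qR]□ (head at position 2)
The machine is in qR, so it halts and rejects.
Number of transitions executed: 2.

Final answer: 2 steps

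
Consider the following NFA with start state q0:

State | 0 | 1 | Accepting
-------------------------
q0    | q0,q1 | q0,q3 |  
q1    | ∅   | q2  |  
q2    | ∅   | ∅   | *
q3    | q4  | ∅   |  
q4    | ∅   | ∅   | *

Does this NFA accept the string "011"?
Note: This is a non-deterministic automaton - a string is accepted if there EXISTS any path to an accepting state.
Track the set of states the NFA could be in: start {q0}
Read '0': {q0} → {q0, q1}
Read '1': {q0, q1} → {q0, q2, q3}
Read '1': {q0, q2, q3} → {q0, q3}
Final set {q0, q3} contains no accepting state → rejected.

Final answer: No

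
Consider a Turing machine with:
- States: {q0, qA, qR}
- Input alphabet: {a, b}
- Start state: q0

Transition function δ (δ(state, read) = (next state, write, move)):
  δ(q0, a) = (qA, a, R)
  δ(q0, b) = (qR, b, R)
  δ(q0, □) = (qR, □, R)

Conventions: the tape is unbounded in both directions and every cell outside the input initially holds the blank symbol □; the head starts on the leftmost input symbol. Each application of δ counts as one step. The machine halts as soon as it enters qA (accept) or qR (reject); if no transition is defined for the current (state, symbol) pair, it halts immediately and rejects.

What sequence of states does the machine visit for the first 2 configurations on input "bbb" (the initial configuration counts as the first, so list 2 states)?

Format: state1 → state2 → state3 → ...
Step 0: [q0]bbb (head at position 0)
Step 1: δ(q0, b) = (qR, b, R)  ⊢  b[qR]bb (head at position 1)
Reading off the states of these 2 configurations: q0 → qR

Final answer: q0 → qR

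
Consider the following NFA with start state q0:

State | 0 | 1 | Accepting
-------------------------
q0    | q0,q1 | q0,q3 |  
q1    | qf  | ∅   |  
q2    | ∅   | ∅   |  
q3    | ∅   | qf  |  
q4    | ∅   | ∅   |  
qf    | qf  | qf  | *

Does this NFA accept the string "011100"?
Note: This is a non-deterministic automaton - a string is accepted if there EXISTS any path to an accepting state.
Track the set of states the NFA could be in: start {q0}
Read '0': {q0} → {q0, q1}
Read '1': {q0, q1} → {q0, q3}
Read '1': {q0, q3} → {q0, q3, qf}
Read '1': {q0, q3, qf} → {q0, q3, qf}
Read '0': {q0, q3, qf} → {q0, q1, qf}
Read '0': {q0, q1, qf} → {q0, q1, qf}
Final set {q0, q1, qf} contains accepting state(s) {qf} → accepted.

Final answer: Yes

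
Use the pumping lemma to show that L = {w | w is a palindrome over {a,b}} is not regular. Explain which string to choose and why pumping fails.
Language: L = {w | w is a palindrome over {a,b}} (strings that read the same forwards and backwards)
Step 1: Assume for contradiction that L is regular, with pumping length p.
Step 2: Choose s = a^p b a^p. Then s ∈ L (it reads the same forwards and backwards) and |s| ≥ p.
Step 3: Consider any decomposition s = xyz with |xy| ≤ p and |y| > 0. Since |xy| ≤ p and the first p symbols of s are all a's, y = a^k for some k with 1 ≤ k ≤ p.
Step 4: Pumping up (i = 2): xy²z = a^(p+k) b a^p. Its reverse is a^p b a^(p+k) ≠ a^(p+k) b a^p (the single b is no longer in the middle), so xy²z is not a palindrome and xy²z ∉ L.
This contradicts the pumping lemma, so L is not regular.

Final answer: Choose s = a^p b a^p. Since |xy| ≤ p, y = a^k with k ≥ 1. Then xy²z = a^(p+k) b a^p is not a palindrome, so ∉ L.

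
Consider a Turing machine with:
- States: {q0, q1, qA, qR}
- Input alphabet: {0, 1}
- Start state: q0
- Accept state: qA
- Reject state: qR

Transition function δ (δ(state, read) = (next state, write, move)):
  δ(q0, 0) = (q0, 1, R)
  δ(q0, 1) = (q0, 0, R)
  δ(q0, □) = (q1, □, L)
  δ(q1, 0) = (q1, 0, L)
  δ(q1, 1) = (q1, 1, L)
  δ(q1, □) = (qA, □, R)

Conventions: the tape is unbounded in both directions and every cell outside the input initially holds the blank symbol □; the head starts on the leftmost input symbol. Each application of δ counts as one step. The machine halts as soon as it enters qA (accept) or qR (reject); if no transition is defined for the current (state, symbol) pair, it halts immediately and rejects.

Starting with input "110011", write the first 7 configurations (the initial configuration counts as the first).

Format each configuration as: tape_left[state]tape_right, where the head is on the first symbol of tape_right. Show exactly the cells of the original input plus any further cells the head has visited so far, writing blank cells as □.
Step 0: [q0]110011 (head at position 0)
Step 1: δ(q0, 1) = (q0, 0, R)  ⊢  0[q0]10011 (head at position 1)
Step 2: δ(q0, 1) = (q0, 0, R)  ⊢  00[q0]0011 (head at position 2)
Step 3: δ(q0, 0) = (q0, 1, R)  ⊢  001[q0]011 (head at position 3)
Step 4: δ(q0, 0) = (q0, 1, R)  ⊢  0011[q0]11 (head at position 4)
Step 5: δ(q0, 1) = (q0, 0, R)  ⊢  00110[q0]1 (head at position 5)
Step 6: δ(q0, 1) = (q0, 0, R)  ⊢  001100[q0]□ (head at position 6)

Final answer: [q0]110011 ⊢ 0[q0]10011 ⊢ 00[q0]0011 ⊢ 001[q0]011 ⊢ 0011[q0]11 ⊢ 00110[q0]1 ⊢ 001100[q0]□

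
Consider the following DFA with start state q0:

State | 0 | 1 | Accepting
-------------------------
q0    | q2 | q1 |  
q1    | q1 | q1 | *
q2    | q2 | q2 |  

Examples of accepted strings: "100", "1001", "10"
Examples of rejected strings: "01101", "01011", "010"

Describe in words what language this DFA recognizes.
non-empty binary strings starting with 1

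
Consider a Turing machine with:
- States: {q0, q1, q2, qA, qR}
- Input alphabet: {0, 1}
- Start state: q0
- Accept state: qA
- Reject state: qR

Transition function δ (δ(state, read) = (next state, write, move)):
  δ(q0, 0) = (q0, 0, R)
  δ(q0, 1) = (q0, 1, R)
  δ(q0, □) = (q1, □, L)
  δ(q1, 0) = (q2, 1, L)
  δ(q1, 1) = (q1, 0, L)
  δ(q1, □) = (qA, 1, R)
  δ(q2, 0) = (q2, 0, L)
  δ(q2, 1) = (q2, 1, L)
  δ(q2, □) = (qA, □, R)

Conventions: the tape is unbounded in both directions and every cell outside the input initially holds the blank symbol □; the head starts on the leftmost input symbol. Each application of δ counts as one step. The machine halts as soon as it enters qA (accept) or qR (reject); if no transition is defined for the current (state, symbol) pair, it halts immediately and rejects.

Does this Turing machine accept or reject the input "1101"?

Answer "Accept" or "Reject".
Step 0: [q0]1101 (head at position 0)
Step 1: δ(q0, 1) = (q0, 1, R)  ⊢  1[q0]101 (head at position 1)
Step 2: δ(q0, 1) = (q0, 1, R)  ⊢  11[q0]01 (head at position 2)
Step 3: δ(q0, 0) = (q0, 0, R)  ⊢  110[q0]1 (head at position 3)
Step 4: δ(q0, 1) = (q0, 1, R)  ⊢  1101[q0]□ (head at position 4)
Step 5: δ(q0, □) = (q1, □, L)  ⊢  110[q1]1□ (head at position 3)
Step 6: δ(q1, 1) = (q1, 0, L)  ⊢  11[q1]00□ (head at position 2)
Step 7: δ(q1, 0) = (q2, 1, L)  ⊢  1[q2]110□ (head at position 1)
Step 8: δ(q2, 1) = (q2, 1, L)  ⊢  [q2]1110□ (head at position 0)
Step 9: δ(q2, 1) = (q2, 1, L)  ⊢  [q2]□1110□ (head at position -1)
Step 10: δ(q2, □) = (qA, □, R)  ⊢  □[qA]1110□ (head at position 0)
The machine is in qA, so it halts and accepts.

Final answer: Accept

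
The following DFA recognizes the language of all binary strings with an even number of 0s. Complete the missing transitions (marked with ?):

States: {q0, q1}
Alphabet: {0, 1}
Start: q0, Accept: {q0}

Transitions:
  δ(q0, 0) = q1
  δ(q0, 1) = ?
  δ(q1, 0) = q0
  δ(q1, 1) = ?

What each state remembers (consistent with the given transitions and accept states):
  q0: an even number of 0s has been read so far
  q1: an odd number of 0s has been read so far
Filling in the missing entries:
  δ(q0, 1): in q0 (an even number of 0s has been read so far), after reading 1 we have: an even number of 0s has been read so far → q0
  δ(q1, 1): in q1 (an odd number of 0s has been read so far), after reading 1 we have: an odd number of 0s has been read so far → q1

Final answer: δ(q0, 1) = q0; δ(q1, 1) = q1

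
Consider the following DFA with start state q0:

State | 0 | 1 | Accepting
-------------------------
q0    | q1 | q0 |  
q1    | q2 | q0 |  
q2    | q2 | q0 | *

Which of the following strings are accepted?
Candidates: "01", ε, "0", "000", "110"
"01": q0 → q1 → q0; q0 is not accepting → rejected
ε: q0; q0 is not accepting → rejected
"0": q0 → q1; q1 is not accepting → rejected
"000": q0 → q1 → q2 → q2; q2 is accepting → accepted
"110": q0 → q0 → q0 → q1; q1 is not accepting → rejected

Final answer: "000"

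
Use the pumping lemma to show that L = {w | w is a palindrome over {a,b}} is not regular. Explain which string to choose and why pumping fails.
Language: L = {w | w is a palindrome over {a,b}} (strings that read the same forwards and backwards)
Step 1: Assume for contradiction that L is regular, with pumping length p.
Step 2: Choose s = a^p b a^p. Then s ∈ L (it reads the same forwards and backwards) and |s| ≥ p.
Step 3: Consider any decomposition s = xyz with |xy| ≤ p and |y| > 0. Since |xy| ≤ p and the first p symbols of s are all a's, y = a^k for some k with 1 ≤ k ≤ p.
Step 4: Pumping up (i = 2): xy²z = a^(p+k) b a^p. Its reverse is a^p b a^(p+k) ≠ a^(p+k) b a^p (the single b is no longer in the middle), so xy²z is not a palindrome and xy²z ∉ L.
This contradicts the pumping lemma, so L is not regular.

Final answer: Choose s = a^p b a^p. Since |xy| ≤ p, y = a^k with k ≥ 1. Then xy²z = a^(p+k) b a^p is not a palindrome, so ∉ L.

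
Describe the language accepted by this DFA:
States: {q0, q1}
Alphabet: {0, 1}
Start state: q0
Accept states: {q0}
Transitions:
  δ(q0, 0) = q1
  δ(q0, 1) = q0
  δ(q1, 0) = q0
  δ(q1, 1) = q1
Analyzing the DFA structure:
Start state: q0
Accept states: {q0}
Interpreting what each state remembers (checking against the transitions):
  q0: an even number of 0s has been read so far
  q1: an odd number of 0s has been read so far
  δ(q0, 0): in q0 (an even number of 0s has been read so far), after reading 0 we have: an odd number of 0s has been read so far → q1
  δ(q0, 1): in q0 (an even number of 0s has been read so far), after reading 1 we have: an even number of 0s has been read so far → q0
  δ(q1, 0): in q1 (an odd number of 0s has been read so far), after reading 0 we have: an even number of 0s has been read so far → q0
  δ(q1, 1): in q1 (an odd number of 0s has been read so far), after reading 1 we have: an odd number of 0s has been read so far → q1
A string is accepted iff it ends in {q0}, i.e. an even number of 0s has been read so far.
Language: All binary strings with an even number of 0s

Final answer: All binary strings with an even number of 0s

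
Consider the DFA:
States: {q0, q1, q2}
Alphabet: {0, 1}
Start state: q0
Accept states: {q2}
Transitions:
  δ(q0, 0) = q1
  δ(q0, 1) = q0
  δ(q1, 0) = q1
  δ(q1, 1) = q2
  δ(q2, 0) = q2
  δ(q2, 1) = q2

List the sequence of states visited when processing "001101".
Starting at q0
Read '0': q0 -> q1
Read '0': q1 -> q1
Read '1': q1 -> q2
Read '1': q2 -> q2
Read '0': q2 -> q2
Read '1': q2 -> q2

Final answer: q0 -> q1 -> q1 -> q2 -> q2 -> q2 -> q2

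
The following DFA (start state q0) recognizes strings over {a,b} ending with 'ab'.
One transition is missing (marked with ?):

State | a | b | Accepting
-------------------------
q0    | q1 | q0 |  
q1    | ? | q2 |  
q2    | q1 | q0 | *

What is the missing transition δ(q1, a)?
q1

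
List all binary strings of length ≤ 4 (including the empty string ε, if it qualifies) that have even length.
Checking every binary string of length 0 to 4:
  Length 0: accepted: ε | rejected: (none)
  Length 1: accepted: (none) | rejected: 0, 1
  Length 2: accepted: 00, 01, 10, 11 | rejected: (none)
  Length 3: accepted: (none) | rejected: 000, 001, 010, 011, 100, 101, 110, 111
  Length 4: accepted: 0000, 0001, 0010, 0011, 0100, 0101, 0110, 0111, 1000, 1001, 1010, 1011, 1100, 1101, 1110, 1111 | rejected: (none)
Total: 21 string(s).

Final answer: ε, 00, 01, 10, 11, 0000, 0001, 0010, 0011, 0100, 0101, 0110, 0111, 1000, 1001, 1010, 1011, 1100, 1101, 1110, 1111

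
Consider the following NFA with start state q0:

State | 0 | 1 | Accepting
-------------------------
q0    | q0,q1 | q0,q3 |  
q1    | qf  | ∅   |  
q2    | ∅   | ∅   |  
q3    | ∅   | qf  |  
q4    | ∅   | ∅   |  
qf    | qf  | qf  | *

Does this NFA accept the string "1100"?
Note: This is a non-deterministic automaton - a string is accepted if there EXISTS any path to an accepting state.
Track the set of states the NFA could be in: start {q0}
Read '1': {q0} → {q0, q3}
Read '1': {q0, q3} → {q0, q3, qf}
Read '0': {q0, q3, qf} → {q0, q1, qf}
Read '0': {q0, q1, qf} → {q0, q1, qf}
Final set {q0, q1, qf} contains accepting state(s) {qf} → accepted.

Final answer: Yes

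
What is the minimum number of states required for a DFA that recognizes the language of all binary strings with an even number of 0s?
Language: binary strings with an even number of 0s
Lower bound (Myhill–Nerode): the prefixes ε, 0 are pairwise distinguishable:
  ε vs 0: suffix ε distinguishes them (ε has zero 0s (accepted), 0 has one 0 (rejected))
So any DFA needs at least 2 states.
Upper bound: a DFA with 2 states exists (one state per class above).
Minimum states: 2

Final answer: 2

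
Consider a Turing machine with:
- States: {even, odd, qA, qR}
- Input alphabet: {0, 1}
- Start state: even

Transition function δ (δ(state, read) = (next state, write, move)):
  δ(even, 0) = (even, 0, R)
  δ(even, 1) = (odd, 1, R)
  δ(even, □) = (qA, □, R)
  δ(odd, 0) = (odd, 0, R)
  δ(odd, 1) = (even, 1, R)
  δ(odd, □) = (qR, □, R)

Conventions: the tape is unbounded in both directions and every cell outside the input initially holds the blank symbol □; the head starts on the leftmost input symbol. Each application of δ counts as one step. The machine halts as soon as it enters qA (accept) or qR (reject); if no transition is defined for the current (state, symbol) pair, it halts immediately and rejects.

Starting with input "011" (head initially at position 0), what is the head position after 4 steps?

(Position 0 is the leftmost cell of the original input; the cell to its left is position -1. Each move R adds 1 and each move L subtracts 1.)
Step 0: [even]011 (head at position 0)
Step 1: δ(even, 0) = (even, 0, R)  ⊢  0[even]11 (head at position 1)
Step 2: δ(even, 1) = (odd, 1, R)  ⊢  01[odd]1 (head at position 2)
Step 3: δ(odd, 1) = (even, 1, R)  ⊢  011[even]□ (head at position 3)
Step 4: δ(even, □) = (qA, □, R)  ⊢  011□[qA]□ (head at position 4)
Head position after 4 steps: 4

Final answer: Position 4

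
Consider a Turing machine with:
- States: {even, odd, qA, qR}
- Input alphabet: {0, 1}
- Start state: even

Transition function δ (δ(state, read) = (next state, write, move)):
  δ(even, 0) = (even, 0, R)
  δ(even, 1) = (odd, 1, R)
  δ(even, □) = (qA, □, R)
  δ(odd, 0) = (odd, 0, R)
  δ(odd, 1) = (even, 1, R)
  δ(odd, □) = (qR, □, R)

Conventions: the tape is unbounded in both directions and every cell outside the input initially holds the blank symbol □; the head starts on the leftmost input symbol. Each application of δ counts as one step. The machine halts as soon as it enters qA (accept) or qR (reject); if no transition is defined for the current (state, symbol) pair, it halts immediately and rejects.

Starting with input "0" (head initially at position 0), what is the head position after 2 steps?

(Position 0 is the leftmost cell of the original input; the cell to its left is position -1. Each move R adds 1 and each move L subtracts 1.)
Step 0: [even]0 (head at position 0)
Step 1: δ(even, 0) = (even, 0, R)  ⊢  0[even]□ (head at position 1)
Step 2: δ(even, □) = (qA, □, R)  ⊢  0□[qA]□ (head at position 2)
Head position after 2 steps: 2

Final answer: Position 2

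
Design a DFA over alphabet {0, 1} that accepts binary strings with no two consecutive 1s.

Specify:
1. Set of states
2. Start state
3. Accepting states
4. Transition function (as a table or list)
One valid DFA (any DFA recognizing the same language is acceptable):
States: {q0, q1, dead}
Start: q0
Accepting: {q0, q1}
Transitions (accepting states marked with *):
State | 0 | 1 | Accepting
-------------------------
q0    | q0 | q1 | *
q1    | q0 | dead | *
dead  | dead | dead |  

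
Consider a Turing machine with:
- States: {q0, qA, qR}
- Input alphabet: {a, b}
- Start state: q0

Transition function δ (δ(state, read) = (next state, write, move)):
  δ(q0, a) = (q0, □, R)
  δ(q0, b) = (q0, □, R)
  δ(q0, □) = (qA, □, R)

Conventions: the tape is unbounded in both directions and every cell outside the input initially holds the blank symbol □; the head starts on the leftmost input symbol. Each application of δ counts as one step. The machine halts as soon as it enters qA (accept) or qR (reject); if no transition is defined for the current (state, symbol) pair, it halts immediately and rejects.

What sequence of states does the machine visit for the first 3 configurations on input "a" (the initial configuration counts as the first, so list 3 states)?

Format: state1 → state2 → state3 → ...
Step 0: [q0]a (head at position 0)
Step 1: δ(q0, a) = (q0, □, R)  ⊢  □[q0]□ (head at position 1)
Step 2: δ(q0, □) = (qA, □, R)  ⊢  □□[qA]□ (head at position 2)
Reading off the states of these 3 configurations: q0 → q0 → qA

Final answer: q0 → q0 → qA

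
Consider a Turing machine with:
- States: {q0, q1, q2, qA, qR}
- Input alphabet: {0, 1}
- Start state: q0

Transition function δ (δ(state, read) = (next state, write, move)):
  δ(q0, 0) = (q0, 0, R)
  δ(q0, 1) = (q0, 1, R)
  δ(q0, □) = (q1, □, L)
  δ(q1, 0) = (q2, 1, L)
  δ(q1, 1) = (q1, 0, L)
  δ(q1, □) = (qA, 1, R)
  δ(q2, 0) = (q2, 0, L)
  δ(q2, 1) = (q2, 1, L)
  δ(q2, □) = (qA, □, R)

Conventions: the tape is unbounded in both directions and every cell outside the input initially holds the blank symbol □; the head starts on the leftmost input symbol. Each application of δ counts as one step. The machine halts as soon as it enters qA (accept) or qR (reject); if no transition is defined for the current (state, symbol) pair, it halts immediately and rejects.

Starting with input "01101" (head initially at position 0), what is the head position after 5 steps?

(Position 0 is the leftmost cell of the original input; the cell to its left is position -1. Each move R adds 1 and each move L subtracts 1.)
Step 0: [q0]01101 (head at position 0)
Step 1: δ(q0, 0) = (q0, 0, R)  ⊢  0[q0]1101 (head at position 1)
Step 2: δ(q0, 1) = (q0, 1, R)  ⊢  01[q0]101 (head at position 2)
Step 3: δ(q0, 1) = (q0, 1, R)  ⊢  011[q0]01 (head at position 3)
Step 4: δ(q0, 0) = (q0, 0, R)  ⊢  0110[q0]1 (head at position 4)
Step 5: δ(q0, 1) = (q0, 1, R)  ⊢  01101[q0]□ (head at position 5)
Head position after 5 steps: 5

Final answer: Position 5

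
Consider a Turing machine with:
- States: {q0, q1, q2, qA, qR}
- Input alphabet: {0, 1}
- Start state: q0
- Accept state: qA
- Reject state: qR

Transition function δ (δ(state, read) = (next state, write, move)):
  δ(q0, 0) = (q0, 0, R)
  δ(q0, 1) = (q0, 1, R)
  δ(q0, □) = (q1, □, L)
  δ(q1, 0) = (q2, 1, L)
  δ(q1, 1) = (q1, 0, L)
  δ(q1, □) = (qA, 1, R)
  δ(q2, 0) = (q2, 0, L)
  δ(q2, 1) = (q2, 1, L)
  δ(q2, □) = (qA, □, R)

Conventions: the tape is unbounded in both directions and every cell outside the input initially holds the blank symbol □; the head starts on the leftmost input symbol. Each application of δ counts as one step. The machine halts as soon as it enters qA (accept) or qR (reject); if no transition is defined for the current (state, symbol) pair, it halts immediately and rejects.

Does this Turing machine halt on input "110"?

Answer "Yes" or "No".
Step 0: [q0]110 (head at position 0)
Step 1: δ(q0, 1) = (q0, 1, R)  ⊢  1[q0]10 (head at position 1)
Step 2: δ(q0, 1) = (q0, 1, R)  ⊢  11[q0]0 (head at position 2)
Step 3: δ(q0, 0) = (q0, 0, R)  ⊢  110[q0]□ (head at position 3)
Step 4: δ(q0, □) = (q1, □, L)  ⊢  11[q1]0□ (head at position 2)
Step 5: δ(q1, 0) = (q2, 1, L)  ⊢  1[q2]11□ (head at position 1)
Step 6: δ(q2, 1) = (q2, 1, L)  ⊢  [q2]111□ (head at position 0)
Step 7: δ(q2, 1) = (q2, 1, L)  ⊢  [q2]□111□ (head at position -1)
Step 8: δ(q2, □) = (qA, □, R)  ⊢  □[qA]111□ (head at position 0)
The machine is in qA, so it halts and accepts.
It halts after 8 steps.

Final answer: Yes - halts after 8 steps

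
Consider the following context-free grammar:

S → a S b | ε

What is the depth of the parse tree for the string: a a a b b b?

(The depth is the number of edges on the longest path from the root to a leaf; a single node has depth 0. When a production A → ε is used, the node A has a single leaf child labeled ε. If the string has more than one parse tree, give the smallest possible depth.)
The only parse tree applies S → a S b 3 times (once per matching a…b pair) and then S → ε.
The S nodes sit at depths 0, 1, …, 3; the innermost S (depth 3) has the single child ε at depth 4.
The terminal leaves a, b are at depths 1..3, so the longest root-to-leaf path is S → S → … → S → ε with 4 edges.
Depth = 4.

Final answer: 4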